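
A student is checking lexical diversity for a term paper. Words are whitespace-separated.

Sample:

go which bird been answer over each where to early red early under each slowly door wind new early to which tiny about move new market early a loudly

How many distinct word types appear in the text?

Distinct types: {a, about, answer, been, bird, door, each, early, go, loudly, market, move, new, over, red, slowly, tiny, to, under, where, which, wind}
V = 22

22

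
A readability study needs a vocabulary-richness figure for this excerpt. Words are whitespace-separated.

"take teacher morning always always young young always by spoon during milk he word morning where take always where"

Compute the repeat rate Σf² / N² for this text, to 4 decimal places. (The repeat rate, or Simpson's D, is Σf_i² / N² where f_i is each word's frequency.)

0.1080

Frequencies: always:4, take:2, morning:2, young:2, where:2, teacher:1, by:1, spoon:1, during:1, milk:1, he:1, word:1
Σf² = 39; N² = 361
Repeat rate = 39 / 361 = 0.1080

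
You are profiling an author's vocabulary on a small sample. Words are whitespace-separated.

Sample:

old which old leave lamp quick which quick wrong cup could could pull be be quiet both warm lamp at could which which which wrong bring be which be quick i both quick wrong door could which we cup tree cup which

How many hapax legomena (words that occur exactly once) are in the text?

10

Frequencies: which:8, quick:4, could:4, be:4, wrong:3, cup:3, old:2, lamp:2, both:2, leave:1, pull:1, quiet:1, warm:1, at:1, bring:1, i:1, door:1, we:1, tree:1
Hapax (freq=1): at, bring, door, i, leave, pull, quiet, tree, warm, we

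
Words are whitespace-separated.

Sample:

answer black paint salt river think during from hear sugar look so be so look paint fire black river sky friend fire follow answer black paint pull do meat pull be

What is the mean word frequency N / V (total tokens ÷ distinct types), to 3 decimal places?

1.550

N = 31 tokens, V = 20 types.
Mean frequency = N / V = 31 / 20 = 1.550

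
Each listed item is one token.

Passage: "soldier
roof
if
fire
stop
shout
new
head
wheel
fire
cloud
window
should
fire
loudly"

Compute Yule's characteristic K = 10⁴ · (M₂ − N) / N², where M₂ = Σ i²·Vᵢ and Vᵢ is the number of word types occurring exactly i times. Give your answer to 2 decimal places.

266.67

Frequencies: fire:3, soldier:1, roof:1, if:1, stop:1, shout:1, new:1, head:1, wheel:1, cloud:1, window:1, should:1, loudly:1
N = 15. Frequency spectrum: V_1=12, V_3=1
M₂ = 1²·12 + 3²·1 = 21
K = 10000 × (21 − 15) / 15² = 266.67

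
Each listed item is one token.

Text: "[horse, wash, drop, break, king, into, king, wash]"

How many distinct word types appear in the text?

6

Distinct types: {break, drop, horse, into, king, wash}
V = 6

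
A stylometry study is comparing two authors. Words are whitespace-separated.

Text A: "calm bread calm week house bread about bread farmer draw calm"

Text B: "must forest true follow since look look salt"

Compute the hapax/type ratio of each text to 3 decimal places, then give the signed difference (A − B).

-0.143

A: hapax=5, V=7, ratio=0.714
B: hapax=6, V=7, ratio=0.857
Difference = 0.714 − 0.857 = -0.143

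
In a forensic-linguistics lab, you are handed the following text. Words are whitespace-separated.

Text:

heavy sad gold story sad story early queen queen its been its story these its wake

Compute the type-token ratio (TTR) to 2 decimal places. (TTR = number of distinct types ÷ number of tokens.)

N = 16 tokens, V = 10 types.
TTR = V / N = 10 / 16 = 0.63

0.63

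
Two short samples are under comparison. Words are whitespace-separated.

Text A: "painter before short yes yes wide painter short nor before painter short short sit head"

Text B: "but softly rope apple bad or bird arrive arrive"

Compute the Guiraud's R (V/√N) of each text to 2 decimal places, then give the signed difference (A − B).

A: V=8, N=15, R=2.07
B: V=8, N=9, R=2.67
Difference = 2.07 − 2.67 = -0.60

-0.60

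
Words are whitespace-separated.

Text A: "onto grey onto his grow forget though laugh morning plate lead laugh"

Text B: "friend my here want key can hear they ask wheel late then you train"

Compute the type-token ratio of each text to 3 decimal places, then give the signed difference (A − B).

TTR(A) = 10/12 = 0.833
TTR(B) = 14/14 = 1.000
Difference = 0.833 − 1.000 = -0.167

-0.167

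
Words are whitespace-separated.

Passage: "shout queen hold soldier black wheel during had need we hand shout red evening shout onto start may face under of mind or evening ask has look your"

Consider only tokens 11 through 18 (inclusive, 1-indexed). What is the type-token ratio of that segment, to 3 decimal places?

0.875

Segment tokens 11–18: hand, shout, red, evening, shout, onto, start, may
Segment N = 8, segment V = 7.
TTR = 7 / 8 = 0.875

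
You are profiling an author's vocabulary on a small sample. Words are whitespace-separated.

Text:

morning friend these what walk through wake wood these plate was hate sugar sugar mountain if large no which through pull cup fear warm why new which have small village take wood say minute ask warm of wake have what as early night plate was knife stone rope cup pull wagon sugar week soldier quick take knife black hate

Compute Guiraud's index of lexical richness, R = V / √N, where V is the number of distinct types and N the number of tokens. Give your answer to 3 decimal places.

5.468

N = 59, V = 42.
√N = 7.681146
R = 42 / 7.681146 = 5.468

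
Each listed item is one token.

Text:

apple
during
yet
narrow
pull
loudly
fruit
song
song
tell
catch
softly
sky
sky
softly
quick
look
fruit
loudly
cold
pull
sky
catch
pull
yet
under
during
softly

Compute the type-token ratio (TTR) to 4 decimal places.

N = 28 tokens, V = 16 types.
TTR = V / N = 16 / 28 = 0.5714

0.5714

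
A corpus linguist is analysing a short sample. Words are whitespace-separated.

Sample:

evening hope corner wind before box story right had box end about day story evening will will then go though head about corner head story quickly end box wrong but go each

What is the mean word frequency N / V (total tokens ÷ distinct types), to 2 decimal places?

N = 32 tokens, V = 21 types.
Mean frequency = N / V = 32 / 21 = 1.52

1.52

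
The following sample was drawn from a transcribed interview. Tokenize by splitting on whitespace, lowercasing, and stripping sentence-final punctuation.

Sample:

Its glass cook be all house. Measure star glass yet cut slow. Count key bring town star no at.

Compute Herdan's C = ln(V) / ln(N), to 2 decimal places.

0.96

N = 19, V = 17.
ln(V) = 2.833213, ln(N) = 2.944439
C = 2.833213 / 2.944439 = 0.96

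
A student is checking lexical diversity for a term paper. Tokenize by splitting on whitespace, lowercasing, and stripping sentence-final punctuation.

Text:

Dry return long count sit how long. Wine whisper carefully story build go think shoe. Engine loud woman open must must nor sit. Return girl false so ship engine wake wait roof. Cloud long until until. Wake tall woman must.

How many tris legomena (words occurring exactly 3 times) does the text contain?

2

Frequencies: long:3, must:3, return:2, sit:2, engine:2, woman:2, wake:2, until:2, dry:1, count:1, how:1, wine:1, whisper:1, carefully:1, story:1, build:1, go:1, think:1, shoe:1, loud:1, … (10 more, each freq 1)
Words with frequency 3: long, must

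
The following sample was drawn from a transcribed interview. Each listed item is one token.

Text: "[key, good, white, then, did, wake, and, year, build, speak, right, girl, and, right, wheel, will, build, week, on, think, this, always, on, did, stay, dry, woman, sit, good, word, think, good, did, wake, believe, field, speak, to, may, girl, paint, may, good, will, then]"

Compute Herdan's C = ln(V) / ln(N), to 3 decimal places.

N = 45, V = 29.
ln(V) = 3.367296, ln(N) = 3.806662
C = 3.367296 / 3.806662 = 0.885

0.885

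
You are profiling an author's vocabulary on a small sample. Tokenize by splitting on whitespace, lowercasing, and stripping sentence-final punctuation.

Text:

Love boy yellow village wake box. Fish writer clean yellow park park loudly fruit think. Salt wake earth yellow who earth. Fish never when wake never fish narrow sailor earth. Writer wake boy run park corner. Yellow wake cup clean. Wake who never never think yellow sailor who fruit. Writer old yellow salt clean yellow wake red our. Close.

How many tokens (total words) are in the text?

59

Tokens: love, boy, yellow, village, wake, box, fish, writer, clean, yellow, park, park, loudly, fruit, think, salt, wake, earth, yellow, who, earth, fish, never, when, wake, never, fish, narrow, sailor, earth, writer, wake, boy, run, park, corner, yellow, wake, cup, clean, wake, who, never, never, think, yellow, sailor, who, fruit, writer, old, yellow, salt, clean, yellow, wake, red, our, close
N = 59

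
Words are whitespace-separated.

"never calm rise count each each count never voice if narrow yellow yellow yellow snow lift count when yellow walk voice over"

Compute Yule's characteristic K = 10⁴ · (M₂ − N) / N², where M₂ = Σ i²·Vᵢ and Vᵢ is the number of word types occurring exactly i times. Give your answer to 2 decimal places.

Frequencies: yellow:4, count:3, never:2, each:2, voice:2, calm:1, rise:1, if:1, narrow:1, snow:1, lift:1, when:1, walk:1, over:1
N = 22. Frequency spectrum: V_1=9, V_2=3, V_3=1, V_4=1
M₂ = 1²·9 + 2²·3 + 3²·1 + 4²·1 = 46
K = 10000 × (46 − 22) / 22² = 495.87

495.87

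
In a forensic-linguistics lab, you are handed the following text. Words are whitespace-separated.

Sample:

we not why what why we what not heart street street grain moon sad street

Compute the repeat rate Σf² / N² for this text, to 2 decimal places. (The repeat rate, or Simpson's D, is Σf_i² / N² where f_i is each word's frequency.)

0.13

Frequencies: street:3, we:2, not:2, why:2, what:2, heart:1, grain:1, moon:1, sad:1
Σf² = 29; N² = 225
Repeat rate = 29 / 225 = 0.13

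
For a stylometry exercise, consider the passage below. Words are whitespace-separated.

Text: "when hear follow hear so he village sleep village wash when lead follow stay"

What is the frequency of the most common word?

2

Frequencies: when:2, hear:2, follow:2, village:2, so:1, he:1, sleep:1, wash:1, lead:1, stay:1
Most common: 'when' with frequency 2.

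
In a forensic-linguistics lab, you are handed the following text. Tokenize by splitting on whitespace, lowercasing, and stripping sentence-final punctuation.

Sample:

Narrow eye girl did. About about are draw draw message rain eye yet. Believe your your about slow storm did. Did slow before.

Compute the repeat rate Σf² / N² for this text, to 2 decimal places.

Frequencies: did:3, about:3, eye:2, draw:2, your:2, slow:2, narrow:1, girl:1, are:1, message:1, rain:1, yet:1, believe:1, storm:1, before:1
Σf² = 43; N² = 529
Repeat rate = 43 / 529 = 0.08

0.08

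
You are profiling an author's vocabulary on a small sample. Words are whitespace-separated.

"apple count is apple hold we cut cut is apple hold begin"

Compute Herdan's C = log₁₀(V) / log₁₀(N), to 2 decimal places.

0.78

N = 12, V = 7.
log₁₀(V) = 0.845098, log₁₀(N) = 1.079181
C = 0.845098 / 1.079181 = 0.78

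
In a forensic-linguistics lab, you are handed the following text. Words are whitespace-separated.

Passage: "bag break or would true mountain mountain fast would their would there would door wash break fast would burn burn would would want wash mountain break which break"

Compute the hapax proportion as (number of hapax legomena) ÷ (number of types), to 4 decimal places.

0.5714

Frequencies: would:7, break:4, mountain:3, fast:2, wash:2, burn:2, bag:1, or:1, true:1, their:1, there:1, door:1, want:1, which:1
Hapax count = 8; type count = 14.
Ratio = 8 / 14 = 0.5714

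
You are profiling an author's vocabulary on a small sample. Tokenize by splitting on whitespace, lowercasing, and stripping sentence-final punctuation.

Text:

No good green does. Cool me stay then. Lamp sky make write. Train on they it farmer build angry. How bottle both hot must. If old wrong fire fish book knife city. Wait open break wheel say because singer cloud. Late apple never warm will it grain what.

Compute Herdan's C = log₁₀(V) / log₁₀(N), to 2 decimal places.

0.99

N = 48, V = 47.
log₁₀(V) = 1.672098, log₁₀(N) = 1.681241
C = 1.672098 / 1.681241 = 0.99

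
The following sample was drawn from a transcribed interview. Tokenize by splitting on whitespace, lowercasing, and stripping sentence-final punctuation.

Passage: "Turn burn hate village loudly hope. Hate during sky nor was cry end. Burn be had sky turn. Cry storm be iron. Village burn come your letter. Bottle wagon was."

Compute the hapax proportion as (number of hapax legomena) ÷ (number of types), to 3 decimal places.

Frequencies: burn:3, turn:2, hate:2, village:2, sky:2, was:2, cry:2, be:2, loudly:1, hope:1, during:1, nor:1, end:1, had:1, storm:1, iron:1, come:1, your:1, letter:1, bottle:1, … (1 more, each freq 1)
Hapax count = 13; type count = 21.
Ratio = 13 / 21 = 0.619

0.619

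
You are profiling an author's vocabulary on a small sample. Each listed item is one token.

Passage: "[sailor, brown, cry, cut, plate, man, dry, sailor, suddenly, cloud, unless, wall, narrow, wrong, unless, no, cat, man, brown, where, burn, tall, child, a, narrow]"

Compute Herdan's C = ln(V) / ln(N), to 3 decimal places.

N = 25, V = 20.
ln(V) = 2.995732, ln(N) = 3.218876
C = 2.995732 / 3.218876 = 0.931

0.931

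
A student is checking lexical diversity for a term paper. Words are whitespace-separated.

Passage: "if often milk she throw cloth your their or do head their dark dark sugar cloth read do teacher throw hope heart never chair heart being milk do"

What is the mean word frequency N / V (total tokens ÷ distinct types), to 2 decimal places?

1.40

N = 28 tokens, V = 20 types.
Mean frequency = N / V = 28 / 20 = 1.40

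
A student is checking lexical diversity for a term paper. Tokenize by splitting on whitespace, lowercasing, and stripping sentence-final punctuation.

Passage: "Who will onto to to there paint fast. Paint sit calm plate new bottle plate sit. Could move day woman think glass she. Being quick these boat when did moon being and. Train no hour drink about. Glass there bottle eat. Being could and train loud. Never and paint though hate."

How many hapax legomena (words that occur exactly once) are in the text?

26

Frequencies: paint:3, being:3, and:3, to:2, there:2, sit:2, plate:2, bottle:2, could:2, glass:2, train:2, who:1, will:1, onto:1, fast:1, calm:1, new:1, move:1, day:1, woman:1, … (17 more, each freq 1)
Hapax (freq=1): about, boat, calm, day, did, drink, eat, fast, hate, hour, loud, moon, move, never, new, no, onto, quick, she, these, think, though, when, who, will, woman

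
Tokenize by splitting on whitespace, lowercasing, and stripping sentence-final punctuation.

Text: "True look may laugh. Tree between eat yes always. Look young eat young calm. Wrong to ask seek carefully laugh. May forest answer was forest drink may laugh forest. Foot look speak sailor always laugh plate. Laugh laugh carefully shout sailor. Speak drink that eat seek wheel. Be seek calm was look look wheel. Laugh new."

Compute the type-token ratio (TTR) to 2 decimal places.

N = 56 tokens, V = 29 types.
TTR = V / N = 29 / 56 = 0.52

0.52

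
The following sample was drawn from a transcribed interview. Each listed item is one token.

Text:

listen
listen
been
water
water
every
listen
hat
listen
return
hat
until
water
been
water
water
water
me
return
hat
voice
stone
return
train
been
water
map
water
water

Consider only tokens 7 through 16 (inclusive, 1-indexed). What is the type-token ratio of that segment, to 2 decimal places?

Segment tokens 7–16: listen, hat, listen, return, hat, until, water, been, water, water
Segment N = 10, segment V = 6.
TTR = 6 / 10 = 0.60

0.60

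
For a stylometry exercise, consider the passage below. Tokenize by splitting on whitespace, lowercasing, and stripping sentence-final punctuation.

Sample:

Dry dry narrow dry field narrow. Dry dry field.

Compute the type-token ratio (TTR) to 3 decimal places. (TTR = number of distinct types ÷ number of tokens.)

N = 9 tokens, V = 3 types.
TTR = V / N = 3 / 9 = 0.333

0.333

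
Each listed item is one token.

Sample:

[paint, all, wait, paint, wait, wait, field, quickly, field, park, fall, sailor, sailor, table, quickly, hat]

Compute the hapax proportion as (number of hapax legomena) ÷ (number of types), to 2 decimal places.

Frequencies: wait:3, paint:2, field:2, quickly:2, sailor:2, all:1, park:1, fall:1, table:1, hat:1
Hapax count = 5; type count = 10.
Ratio = 5 / 10 = 0.50

0.50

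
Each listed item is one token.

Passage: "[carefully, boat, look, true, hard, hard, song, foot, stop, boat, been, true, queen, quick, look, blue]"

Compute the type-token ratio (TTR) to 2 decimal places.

0.75

N = 16 tokens, V = 12 types.
TTR = V / N = 12 / 16 = 0.75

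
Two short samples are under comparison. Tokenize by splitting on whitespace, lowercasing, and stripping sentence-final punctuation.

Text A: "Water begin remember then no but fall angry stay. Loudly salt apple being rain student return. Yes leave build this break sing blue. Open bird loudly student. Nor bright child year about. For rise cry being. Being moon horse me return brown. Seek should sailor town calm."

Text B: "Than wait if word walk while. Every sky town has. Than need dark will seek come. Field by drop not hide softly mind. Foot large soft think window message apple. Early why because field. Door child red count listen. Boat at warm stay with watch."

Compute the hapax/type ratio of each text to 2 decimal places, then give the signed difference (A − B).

-0.05

A: hapax=38, V=42, ratio=0.90
B: hapax=41, V=43, ratio=0.95
Difference = 0.90 − 0.95 = -0.05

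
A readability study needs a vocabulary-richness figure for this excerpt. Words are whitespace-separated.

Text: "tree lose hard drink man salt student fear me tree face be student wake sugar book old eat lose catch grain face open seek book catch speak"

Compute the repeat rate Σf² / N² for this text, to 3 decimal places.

0.053

Frequencies: tree:2, lose:2, student:2, face:2, book:2, catch:2, hard:1, drink:1, man:1, salt:1, fear:1, me:1, be:1, wake:1, sugar:1, old:1, eat:1, grain:1, open:1, seek:1, … (1 more, each freq 1)
Σf² = 39; N² = 729
Repeat rate = 39 / 729 = 0.053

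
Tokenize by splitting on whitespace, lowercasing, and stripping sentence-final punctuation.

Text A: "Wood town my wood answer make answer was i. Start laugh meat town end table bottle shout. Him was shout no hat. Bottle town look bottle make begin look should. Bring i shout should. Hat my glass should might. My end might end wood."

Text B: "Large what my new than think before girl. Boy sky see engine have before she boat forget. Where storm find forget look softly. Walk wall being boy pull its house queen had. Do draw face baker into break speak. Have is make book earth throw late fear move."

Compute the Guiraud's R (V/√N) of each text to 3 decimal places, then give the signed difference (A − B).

A: V=23, N=44, R=3.467
B: V=44, N=48, R=6.351
Difference = 3.467 − 6.351 = -2.884

-2.884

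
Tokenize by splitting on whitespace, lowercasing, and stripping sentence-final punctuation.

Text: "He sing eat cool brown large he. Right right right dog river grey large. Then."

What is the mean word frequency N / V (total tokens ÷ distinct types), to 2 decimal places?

1.36

N = 15 tokens, V = 11 types.
Mean frequency = N / V = 15 / 11 = 1.36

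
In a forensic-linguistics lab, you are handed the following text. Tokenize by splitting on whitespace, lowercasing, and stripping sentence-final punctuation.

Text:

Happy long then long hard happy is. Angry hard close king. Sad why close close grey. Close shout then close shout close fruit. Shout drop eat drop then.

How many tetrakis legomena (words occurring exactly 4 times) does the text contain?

0

Frequencies: close:6, then:3, shout:3, happy:2, long:2, hard:2, drop:2, is:1, angry:1, king:1, sad:1, why:1, grey:1, fruit:1, eat:1
Words with frequency 4: (none)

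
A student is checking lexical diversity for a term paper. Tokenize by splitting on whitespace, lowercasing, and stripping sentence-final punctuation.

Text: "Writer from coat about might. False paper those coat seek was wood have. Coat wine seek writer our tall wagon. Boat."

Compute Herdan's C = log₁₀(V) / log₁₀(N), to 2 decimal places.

N = 21, V = 17.
log₁₀(V) = 1.230449, log₁₀(N) = 1.322219
C = 1.230449 / 1.322219 = 0.93

0.93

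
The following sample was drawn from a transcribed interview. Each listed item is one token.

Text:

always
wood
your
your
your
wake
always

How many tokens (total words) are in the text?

Tokens: always, wood, your, your, your, wake, always
N = 7

7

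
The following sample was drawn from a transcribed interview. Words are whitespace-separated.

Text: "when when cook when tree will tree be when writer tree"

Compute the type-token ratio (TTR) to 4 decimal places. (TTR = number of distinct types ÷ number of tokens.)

0.5455

N = 11 tokens, V = 6 types.
TTR = V / N = 6 / 11 = 0.5455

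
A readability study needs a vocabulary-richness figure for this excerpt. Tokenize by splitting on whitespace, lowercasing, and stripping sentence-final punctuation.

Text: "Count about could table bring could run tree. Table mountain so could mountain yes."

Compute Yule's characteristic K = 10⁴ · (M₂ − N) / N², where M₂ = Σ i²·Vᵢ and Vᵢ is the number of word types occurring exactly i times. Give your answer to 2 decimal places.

510.20

Frequencies: could:3, table:2, mountain:2, count:1, about:1, bring:1, run:1, tree:1, so:1, yes:1
N = 14. Frequency spectrum: V_1=7, V_2=2, V_3=1
M₂ = 1²·7 + 2²·2 + 3²·1 = 24
K = 10000 × (24 − 14) / 14² = 510.20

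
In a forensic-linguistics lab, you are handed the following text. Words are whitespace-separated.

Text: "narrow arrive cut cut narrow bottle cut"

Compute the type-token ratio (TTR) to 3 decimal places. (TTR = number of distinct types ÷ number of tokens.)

N = 7 tokens, V = 4 types.
TTR = V / N = 4 / 7 = 0.571

0.571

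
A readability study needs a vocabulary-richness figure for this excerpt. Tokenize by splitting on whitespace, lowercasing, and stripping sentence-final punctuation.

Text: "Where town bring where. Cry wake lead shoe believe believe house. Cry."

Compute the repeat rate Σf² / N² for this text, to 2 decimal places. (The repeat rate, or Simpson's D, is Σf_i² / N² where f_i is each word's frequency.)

0.13

Frequencies: where:2, cry:2, believe:2, town:1, bring:1, wake:1, lead:1, shoe:1, house:1
Σf² = 18; N² = 144
Repeat rate = 18 / 144 = 0.13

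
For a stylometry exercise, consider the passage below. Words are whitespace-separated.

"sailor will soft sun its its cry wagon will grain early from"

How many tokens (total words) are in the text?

12

Tokens: sailor, will, soft, sun, its, its, cry, wagon, will, grain, early, from
N = 12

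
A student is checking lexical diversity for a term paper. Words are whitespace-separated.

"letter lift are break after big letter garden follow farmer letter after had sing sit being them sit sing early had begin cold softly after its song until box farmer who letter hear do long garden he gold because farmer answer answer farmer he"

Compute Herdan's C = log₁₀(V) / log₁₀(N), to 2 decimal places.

N = 44, V = 30.
log₁₀(V) = 1.477121, log₁₀(N) = 1.643453
C = 1.477121 / 1.643453 = 0.90

0.90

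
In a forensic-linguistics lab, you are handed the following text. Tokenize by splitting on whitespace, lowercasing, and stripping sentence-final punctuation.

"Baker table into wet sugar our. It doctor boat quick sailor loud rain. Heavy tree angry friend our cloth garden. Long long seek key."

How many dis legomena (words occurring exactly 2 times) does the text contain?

Frequencies: our:2, long:2, baker:1, table:1, into:1, wet:1, sugar:1, it:1, doctor:1, boat:1, quick:1, sailor:1, loud:1, rain:1, heavy:1, tree:1, angry:1, friend:1, cloth:1, garden:1, … (2 more, each freq 1)
Words with frequency 2: long, our

2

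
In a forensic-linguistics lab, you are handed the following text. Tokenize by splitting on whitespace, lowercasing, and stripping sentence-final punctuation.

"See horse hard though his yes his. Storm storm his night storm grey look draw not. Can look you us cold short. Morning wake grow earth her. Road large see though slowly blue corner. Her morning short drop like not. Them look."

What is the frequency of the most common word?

Frequencies: his:3, storm:3, look:3, see:2, though:2, not:2, short:2, morning:2, her:2, horse:1, hard:1, yes:1, night:1, grey:1, draw:1, can:1, you:1, us:1, cold:1, wake:1, … (10 more, each freq 1)
Most common: 'his' with frequency 3.

3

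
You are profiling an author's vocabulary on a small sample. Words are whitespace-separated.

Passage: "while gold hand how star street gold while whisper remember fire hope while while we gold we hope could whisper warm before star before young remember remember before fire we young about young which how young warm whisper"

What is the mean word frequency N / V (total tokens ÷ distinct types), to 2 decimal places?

2.24

N = 38 tokens, V = 17 types.
Mean frequency = N / V = 38 / 17 = 2.24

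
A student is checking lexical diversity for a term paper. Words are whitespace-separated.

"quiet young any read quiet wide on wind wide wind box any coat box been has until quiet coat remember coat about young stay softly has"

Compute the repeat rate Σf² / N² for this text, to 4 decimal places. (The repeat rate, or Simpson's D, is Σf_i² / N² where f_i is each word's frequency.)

Frequencies: quiet:3, coat:3, young:2, any:2, wide:2, wind:2, box:2, has:2, read:1, on:1, been:1, until:1, remember:1, about:1, stay:1, softly:1
Σf² = 50; N² = 676
Repeat rate = 50 / 676 = 0.0740

0.0740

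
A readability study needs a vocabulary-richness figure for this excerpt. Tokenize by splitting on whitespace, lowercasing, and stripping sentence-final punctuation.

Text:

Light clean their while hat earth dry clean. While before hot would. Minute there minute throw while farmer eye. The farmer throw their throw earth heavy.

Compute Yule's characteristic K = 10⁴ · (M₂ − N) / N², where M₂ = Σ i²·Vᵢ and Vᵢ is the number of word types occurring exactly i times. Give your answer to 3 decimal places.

325.444

Frequencies: while:3, throw:3, clean:2, their:2, earth:2, minute:2, farmer:2, light:1, hat:1, dry:1, before:1, hot:1, would:1, there:1, eye:1, the:1, heavy:1
N = 26. Frequency spectrum: V_1=10, V_2=5, V_3=2
M₂ = 1²·10 + 2²·5 + 3²·2 = 48
K = 10000 × (48 − 26) / 26² = 325.444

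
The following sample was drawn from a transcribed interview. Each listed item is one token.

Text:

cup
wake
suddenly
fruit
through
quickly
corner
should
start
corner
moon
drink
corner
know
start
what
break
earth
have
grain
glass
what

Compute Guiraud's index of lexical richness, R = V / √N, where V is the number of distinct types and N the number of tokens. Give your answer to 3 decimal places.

3.838

N = 22, V = 18.
√N = 4.690416
R = 18 / 4.690416 = 3.838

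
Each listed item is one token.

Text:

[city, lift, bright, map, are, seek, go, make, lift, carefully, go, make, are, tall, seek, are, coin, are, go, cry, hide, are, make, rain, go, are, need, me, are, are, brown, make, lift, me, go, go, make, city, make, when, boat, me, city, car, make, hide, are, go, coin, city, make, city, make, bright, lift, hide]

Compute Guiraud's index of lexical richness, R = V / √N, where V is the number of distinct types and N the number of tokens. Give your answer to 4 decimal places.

N = 56, V = 20.
√N = 7.483315
R = 20 / 7.483315 = 2.6726

2.6726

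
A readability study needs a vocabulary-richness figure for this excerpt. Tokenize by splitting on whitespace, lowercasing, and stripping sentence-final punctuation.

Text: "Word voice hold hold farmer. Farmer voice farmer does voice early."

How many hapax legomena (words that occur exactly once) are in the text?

3

Frequencies: voice:3, farmer:3, hold:2, word:1, does:1, early:1
Hapax (freq=1): does, early, word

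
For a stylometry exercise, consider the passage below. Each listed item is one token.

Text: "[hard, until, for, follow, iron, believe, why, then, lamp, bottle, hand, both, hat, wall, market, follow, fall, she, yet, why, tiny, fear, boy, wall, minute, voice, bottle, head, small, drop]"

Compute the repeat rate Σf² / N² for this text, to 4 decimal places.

0.0422

Frequencies: follow:2, why:2, bottle:2, wall:2, hard:1, until:1, for:1, iron:1, believe:1, then:1, lamp:1, hand:1, both:1, hat:1, market:1, fall:1, she:1, yet:1, tiny:1, fear:1, … (6 more, each freq 1)
Σf² = 38; N² = 900
Repeat rate = 38 / 900 = 0.0422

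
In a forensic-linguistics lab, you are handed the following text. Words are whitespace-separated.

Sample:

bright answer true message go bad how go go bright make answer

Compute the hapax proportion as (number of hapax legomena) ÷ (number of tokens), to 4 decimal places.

0.4167

Frequencies: go:3, bright:2, answer:2, true:1, message:1, bad:1, how:1, make:1
Hapax count = 5; token count = 12.
Ratio = 5 / 12 = 0.4167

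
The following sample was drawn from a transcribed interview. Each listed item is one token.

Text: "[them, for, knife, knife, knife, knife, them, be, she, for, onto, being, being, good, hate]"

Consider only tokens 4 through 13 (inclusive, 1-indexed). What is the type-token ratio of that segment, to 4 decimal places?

0.7000

Segment tokens 4–13: knife, knife, knife, them, be, she, for, onto, being, being
Segment N = 10, segment V = 7.
TTR = 7 / 10 = 0.7000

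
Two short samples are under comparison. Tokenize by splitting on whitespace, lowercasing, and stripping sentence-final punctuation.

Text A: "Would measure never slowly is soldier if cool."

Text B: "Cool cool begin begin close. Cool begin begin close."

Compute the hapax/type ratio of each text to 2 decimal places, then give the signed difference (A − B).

1.00

A: hapax=8, V=8, ratio=1.00
B: hapax=0, V=3, ratio=0.00
Difference = 1.00 − 0.00 = 1.00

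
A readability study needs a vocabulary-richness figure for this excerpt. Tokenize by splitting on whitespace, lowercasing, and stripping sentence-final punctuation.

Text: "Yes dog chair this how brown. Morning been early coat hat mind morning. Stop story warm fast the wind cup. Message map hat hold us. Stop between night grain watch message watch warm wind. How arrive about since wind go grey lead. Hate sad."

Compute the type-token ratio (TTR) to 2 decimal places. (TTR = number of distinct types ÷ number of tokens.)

N = 44 tokens, V = 35 types.
TTR = V / N = 35 / 44 = 0.80

0.80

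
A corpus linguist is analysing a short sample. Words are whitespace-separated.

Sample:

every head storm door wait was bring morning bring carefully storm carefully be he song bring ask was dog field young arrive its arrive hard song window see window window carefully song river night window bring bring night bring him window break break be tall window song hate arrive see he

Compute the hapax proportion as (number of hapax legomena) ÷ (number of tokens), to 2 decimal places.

Frequencies: bring:6, window:6, song:4, carefully:3, arrive:3, storm:2, was:2, be:2, he:2, see:2, night:2, break:2, every:1, head:1, door:1, wait:1, morning:1, ask:1, dog:1, field:1, … (7 more, each freq 1)
Hapax count = 15; token count = 51.
Ratio = 15 / 51 = 0.29

0.29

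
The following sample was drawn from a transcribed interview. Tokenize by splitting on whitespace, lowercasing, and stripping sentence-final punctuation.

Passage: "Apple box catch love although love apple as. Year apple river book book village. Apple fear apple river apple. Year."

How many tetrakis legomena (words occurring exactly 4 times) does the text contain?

Frequencies: apple:6, love:2, year:2, river:2, book:2, box:1, catch:1, although:1, as:1, village:1, fear:1
Words with frequency 4: (none)

0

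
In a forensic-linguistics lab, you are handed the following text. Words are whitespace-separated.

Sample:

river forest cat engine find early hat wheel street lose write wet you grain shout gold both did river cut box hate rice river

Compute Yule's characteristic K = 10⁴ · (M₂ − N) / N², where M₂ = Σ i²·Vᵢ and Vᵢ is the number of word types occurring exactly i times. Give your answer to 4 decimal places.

104.1667

Frequencies: river:3, forest:1, cat:1, engine:1, find:1, early:1, hat:1, wheel:1, street:1, lose:1, write:1, wet:1, you:1, grain:1, shout:1, gold:1, both:1, did:1, cut:1, box:1, … (2 more, each freq 1)
N = 24. Frequency spectrum: V_1=21, V_3=1
M₂ = 1²·21 + 3²·1 = 30
K = 10000 × (30 − 24) / 24² = 104.1667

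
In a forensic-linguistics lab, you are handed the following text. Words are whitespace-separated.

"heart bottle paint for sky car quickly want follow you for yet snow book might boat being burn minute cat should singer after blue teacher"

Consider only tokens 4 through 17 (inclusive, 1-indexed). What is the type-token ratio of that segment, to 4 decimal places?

Segment tokens 4–17: for, sky, car, quickly, want, follow, you, for, yet, snow, book, might, boat, being
Segment N = 14, segment V = 13.
TTR = 13 / 14 = 0.9286

0.9286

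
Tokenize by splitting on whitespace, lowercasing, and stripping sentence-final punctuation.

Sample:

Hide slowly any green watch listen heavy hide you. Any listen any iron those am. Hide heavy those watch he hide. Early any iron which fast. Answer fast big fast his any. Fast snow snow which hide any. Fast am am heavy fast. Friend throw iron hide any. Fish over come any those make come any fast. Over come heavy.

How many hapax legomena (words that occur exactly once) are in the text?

12

Frequencies: any:9, fast:7, hide:6, heavy:4, iron:3, those:3, am:3, come:3, watch:2, listen:2, which:2, snow:2, over:2, slowly:1, green:1, you:1, he:1, early:1, answer:1, big:1, … (5 more, each freq 1)
Hapax (freq=1): answer, big, early, fish, friend, green, he, his, make, slowly, throw, you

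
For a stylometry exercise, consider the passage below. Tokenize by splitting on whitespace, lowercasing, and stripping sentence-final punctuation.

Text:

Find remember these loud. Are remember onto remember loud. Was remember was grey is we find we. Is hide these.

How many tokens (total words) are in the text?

20

Tokens: find, remember, these, loud, are, remember, onto, remember, loud, was, remember, was, grey, is, we, find, we, is, hide, these
N = 20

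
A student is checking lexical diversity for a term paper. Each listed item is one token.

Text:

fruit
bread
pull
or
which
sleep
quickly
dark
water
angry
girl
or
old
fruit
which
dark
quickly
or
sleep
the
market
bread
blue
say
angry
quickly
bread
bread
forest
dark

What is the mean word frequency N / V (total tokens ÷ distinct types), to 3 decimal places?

1.765

N = 30 tokens, V = 17 types.
Mean frequency = N / V = 30 / 17 = 1.765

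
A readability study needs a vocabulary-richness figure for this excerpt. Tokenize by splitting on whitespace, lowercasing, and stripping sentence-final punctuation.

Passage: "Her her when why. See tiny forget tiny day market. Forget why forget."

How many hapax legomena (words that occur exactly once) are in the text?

Frequencies: forget:3, her:2, why:2, tiny:2, when:1, see:1, day:1, market:1
Hapax (freq=1): day, market, see, when

4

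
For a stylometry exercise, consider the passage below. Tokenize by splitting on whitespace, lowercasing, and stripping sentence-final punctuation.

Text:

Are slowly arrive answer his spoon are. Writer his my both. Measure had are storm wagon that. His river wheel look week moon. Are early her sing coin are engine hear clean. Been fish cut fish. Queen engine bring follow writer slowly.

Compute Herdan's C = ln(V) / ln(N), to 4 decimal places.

0.9272

N = 42, V = 32.
ln(V) = 3.465736, ln(N) = 3.737670
C = 3.465736 / 3.737670 = 0.9272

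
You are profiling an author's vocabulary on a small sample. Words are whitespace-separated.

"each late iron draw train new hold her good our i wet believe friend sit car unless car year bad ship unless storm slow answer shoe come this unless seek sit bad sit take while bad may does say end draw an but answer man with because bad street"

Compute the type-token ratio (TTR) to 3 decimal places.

0.796

N = 49 tokens, V = 39 types.
TTR = V / N = 39 / 49 = 0.796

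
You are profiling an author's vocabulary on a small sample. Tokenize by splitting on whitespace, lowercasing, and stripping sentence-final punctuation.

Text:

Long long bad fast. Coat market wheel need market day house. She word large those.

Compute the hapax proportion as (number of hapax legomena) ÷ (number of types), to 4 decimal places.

0.8462

Frequencies: long:2, market:2, bad:1, fast:1, coat:1, wheel:1, need:1, day:1, house:1, she:1, word:1, large:1, those:1
Hapax count = 11; type count = 13.
Ratio = 11 / 13 = 0.8462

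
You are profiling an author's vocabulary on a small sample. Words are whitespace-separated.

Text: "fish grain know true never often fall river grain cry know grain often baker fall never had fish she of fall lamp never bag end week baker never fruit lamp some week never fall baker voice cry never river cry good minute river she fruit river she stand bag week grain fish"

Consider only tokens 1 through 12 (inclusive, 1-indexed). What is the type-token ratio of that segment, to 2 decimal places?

Segment tokens 1–12: fish, grain, know, true, never, often, fall, river, grain, cry, know, grain
Segment N = 12, segment V = 9.
TTR = 9 / 12 = 0.75

0.75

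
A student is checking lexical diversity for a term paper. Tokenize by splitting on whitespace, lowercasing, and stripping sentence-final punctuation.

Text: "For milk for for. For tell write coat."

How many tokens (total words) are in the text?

8

Tokens: for, milk, for, for, for, tell, write, coat
N = 8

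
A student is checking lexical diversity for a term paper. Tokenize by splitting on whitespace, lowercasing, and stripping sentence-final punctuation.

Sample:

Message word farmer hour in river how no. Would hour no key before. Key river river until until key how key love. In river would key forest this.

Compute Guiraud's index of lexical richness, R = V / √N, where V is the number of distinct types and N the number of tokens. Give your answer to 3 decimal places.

N = 28, V = 15.
√N = 5.291503
R = 15 / 5.291503 = 2.835

2.835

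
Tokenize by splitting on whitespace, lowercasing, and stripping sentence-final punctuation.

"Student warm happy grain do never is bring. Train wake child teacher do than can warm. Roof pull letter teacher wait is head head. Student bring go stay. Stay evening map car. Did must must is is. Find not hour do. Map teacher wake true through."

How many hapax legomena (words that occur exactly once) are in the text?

Frequencies: is:4, do:3, teacher:3, student:2, warm:2, bring:2, wake:2, head:2, stay:2, map:2, must:2, happy:1, grain:1, never:1, train:1, child:1, than:1, can:1, roof:1, pull:1, … (11 more, each freq 1)
Hapax (freq=1): can, car, child, did, evening, find, go, grain, happy, hour, letter, never, not, pull, roof, than, through, train, true, wait

20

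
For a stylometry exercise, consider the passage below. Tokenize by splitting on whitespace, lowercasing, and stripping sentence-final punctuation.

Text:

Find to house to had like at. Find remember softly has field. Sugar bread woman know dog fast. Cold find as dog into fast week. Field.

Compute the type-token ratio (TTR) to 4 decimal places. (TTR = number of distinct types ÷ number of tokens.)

N = 26 tokens, V = 20 types.
TTR = V / N = 20 / 26 = 0.7692

0.7692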